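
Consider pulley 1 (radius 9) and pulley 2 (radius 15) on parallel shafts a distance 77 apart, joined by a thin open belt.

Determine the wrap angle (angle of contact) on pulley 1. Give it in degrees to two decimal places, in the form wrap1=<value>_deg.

open belt: β = asin((r2−r1)/C) = asin(6/77) = 4.4691°
wrap1 = π − 2β = 171.0617°
wrap2 = π + 2β = 188.9383°

wrap1=171.06_deg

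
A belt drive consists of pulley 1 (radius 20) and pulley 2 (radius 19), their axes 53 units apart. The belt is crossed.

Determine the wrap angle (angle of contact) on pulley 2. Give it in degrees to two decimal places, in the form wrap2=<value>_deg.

wrap2=274.76_deg

crossed belt: β = asin((r1+r2)/C) = asin(39/53) = 47.3790°
wrap1 = wrap2 = π + 2β = 274.7580°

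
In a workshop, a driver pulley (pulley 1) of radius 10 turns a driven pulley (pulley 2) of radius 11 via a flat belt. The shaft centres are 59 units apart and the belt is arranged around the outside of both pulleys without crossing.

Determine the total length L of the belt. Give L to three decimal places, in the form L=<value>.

L=183.990

open belt: β = asin((r2−r1)/C) = asin(1/59) = 0.9712°
wrap1 = π − 2β = 178.0577°
wrap2 = π + 2β = 181.9423°
tangent length = C·cosβ = 58.9915
L = r1·wrap1 + r2·wrap2 + 2·C·cosβ = 10·3.1077 + 11·3.1755 + 2·58.9915 = 183.9904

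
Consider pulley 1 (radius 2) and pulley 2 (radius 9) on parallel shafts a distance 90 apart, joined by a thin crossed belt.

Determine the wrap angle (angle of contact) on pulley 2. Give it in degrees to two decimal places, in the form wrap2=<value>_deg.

crossed belt: β = asin((r1+r2)/C) = asin(11/90) = 7.0204°
wrap1 = wrap2 = π + 2β = 194.0407°

wrap2=194.04_deg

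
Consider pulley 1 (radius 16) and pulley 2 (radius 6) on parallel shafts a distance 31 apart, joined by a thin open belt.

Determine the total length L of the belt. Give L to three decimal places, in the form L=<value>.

open belt: β = asin((r2−r1)/C) = asin(-10/31) = -18.8191°
wrap1 = π − 2β = 217.6381°
wrap2 = π + 2β = 142.3619°
tangent length = C·cosβ = 29.3428
L = r1·wrap1 + r2·wrap2 + 2·C·cosβ = 16·3.7985 + 6·2.4847 + 2·29.3428 = 134.3697

L=134.370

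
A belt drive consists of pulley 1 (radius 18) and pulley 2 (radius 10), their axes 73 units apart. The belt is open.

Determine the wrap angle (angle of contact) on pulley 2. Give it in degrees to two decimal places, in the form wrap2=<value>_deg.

wrap2=167.42_deg

open belt: β = asin((r2−r1)/C) = asin(-8/73) = -6.2916°
wrap1 = π − 2β = 192.5833°
wrap2 = π + 2β = 167.4167°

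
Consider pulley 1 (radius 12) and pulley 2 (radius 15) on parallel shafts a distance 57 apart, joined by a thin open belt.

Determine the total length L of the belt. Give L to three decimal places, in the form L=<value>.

L=198.981

open belt: β = asin((r2−r1)/C) = asin(3/57) = 3.0170°
wrap1 = π − 2β = 173.9661°
wrap2 = π + 2β = 186.0339°
tangent length = C·cosβ = 56.9210
L = r1·wrap1 + r2·wrap2 + 2·C·cosβ = 12·3.0363 + 15·3.2469 + 2·56.9210 = 198.9809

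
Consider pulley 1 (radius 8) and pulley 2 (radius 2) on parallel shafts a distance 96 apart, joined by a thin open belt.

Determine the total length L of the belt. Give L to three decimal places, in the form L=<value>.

open belt: β = asin((r2−r1)/C) = asin(-6/96) = -3.5833°
wrap1 = π − 2β = 187.1666°
wrap2 = π + 2β = 172.8334°
tangent length = C·cosβ = 95.8123
L = r1·wrap1 + r2·wrap2 + 2·C·cosβ = 8·3.2667 + 2·3.0165 + 2·95.8123 = 223.7910

L=223.791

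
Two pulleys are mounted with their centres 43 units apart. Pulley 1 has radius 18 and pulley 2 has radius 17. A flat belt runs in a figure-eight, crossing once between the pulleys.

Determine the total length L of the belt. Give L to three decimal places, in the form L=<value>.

L=226.481

crossed belt: β = asin((r1+r2)/C) = asin(35/43) = 54.4840°
wrap1 = wrap2 = π + 2β = 288.9680°
tangent length = C·cosβ = 24.9800
L = (r1+r2)·wrap + 2·C·cosβ = 35·5.0434 + 2·24.9800 = 226.4805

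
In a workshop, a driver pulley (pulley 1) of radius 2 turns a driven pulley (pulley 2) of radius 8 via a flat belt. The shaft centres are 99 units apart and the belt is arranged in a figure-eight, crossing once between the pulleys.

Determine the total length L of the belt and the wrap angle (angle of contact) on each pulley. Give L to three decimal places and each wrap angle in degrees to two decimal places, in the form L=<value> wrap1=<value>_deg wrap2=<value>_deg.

crossed belt: β = asin((r1+r2)/C) = asin(10/99) = 5.7973°
wrap1 = wrap2 = π + 2β = 191.5947°
tangent length = C·cosβ = 98.4937
L = (r1+r2)·wrap + 2·C·cosβ = 10·3.3440 + 2·98.4937 = 230.4269

L=230.427 wrap1=191.59_deg wrap2=191.59_deg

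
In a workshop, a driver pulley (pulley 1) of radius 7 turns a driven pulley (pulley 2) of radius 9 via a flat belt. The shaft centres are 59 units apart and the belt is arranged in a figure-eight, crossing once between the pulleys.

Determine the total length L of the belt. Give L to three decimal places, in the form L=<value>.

crossed belt: β = asin((r1+r2)/C) = asin(16/59) = 15.7349°
wrap1 = wrap2 = π + 2β = 211.4698°
tangent length = C·cosβ = 56.7891
L = (r1+r2)·wrap + 2·C·cosβ = 16·3.6908 + 2·56.7891 = 172.6317

L=172.632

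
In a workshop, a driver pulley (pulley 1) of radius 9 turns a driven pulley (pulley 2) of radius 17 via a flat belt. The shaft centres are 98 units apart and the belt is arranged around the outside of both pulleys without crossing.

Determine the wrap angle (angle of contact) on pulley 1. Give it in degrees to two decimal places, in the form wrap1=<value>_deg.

open belt: β = asin((r2−r1)/C) = asin(8/98) = 4.6824°
wrap1 = π − 2β = 170.6352°
wrap2 = π + 2β = 189.3648°

wrap1=170.64_deg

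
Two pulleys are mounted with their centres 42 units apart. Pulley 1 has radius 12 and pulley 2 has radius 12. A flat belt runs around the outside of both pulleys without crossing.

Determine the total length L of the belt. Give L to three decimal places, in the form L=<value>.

L=159.398

open belt: β = asin((r2−r1)/C) = asin(0/42) = 0.0000°
wrap1 = π − 2β = 180.0000°
wrap2 = π + 2β = 180.0000°
tangent length = C·cosβ = 42.0000
L = r1·wrap1 + r2·wrap2 + 2·C·cosβ = 12·3.1416 + 12·3.1416 + 2·42.0000 = 159.3982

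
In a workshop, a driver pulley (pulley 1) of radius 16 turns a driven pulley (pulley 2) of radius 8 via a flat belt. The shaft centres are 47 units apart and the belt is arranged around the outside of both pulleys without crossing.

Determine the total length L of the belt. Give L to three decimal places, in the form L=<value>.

L=170.763

open belt: β = asin((r2−r1)/C) = asin(-8/47) = -9.8002°
wrap1 = π − 2β = 199.6004°
wrap2 = π + 2β = 160.3996°
tangent length = C·cosβ = 46.3141
L = r1·wrap1 + r2·wrap2 + 2·C·cosβ = 16·3.4837 + 8·2.7995 + 2·46.3141 = 170.7632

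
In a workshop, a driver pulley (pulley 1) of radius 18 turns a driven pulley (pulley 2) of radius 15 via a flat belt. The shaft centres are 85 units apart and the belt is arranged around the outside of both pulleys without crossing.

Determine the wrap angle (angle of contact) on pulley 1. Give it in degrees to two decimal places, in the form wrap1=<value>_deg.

open belt: β = asin((r2−r1)/C) = asin(-3/85) = -2.0226°
wrap1 = π − 2β = 184.0452°
wrap2 = π + 2β = 175.9548°

wrap1=184.05_deg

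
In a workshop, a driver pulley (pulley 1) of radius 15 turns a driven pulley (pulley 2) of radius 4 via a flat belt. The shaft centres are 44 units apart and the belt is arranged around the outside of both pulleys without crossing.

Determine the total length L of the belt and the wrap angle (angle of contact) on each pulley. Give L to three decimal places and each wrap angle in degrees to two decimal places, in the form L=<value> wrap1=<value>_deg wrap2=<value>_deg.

open belt: β = asin((r2−r1)/C) = asin(-11/44) = -14.4775°
wrap1 = π − 2β = 208.9550°
wrap2 = π + 2β = 151.0450°
tangent length = C·cosβ = 42.6028
L = r1·wrap1 + r2·wrap2 + 2·C·cosβ = 15·3.6470 + 4·2.6362 + 2·42.6028 = 150.4549

L=150.455 wrap1=208.96_deg wrap2=151.04_deg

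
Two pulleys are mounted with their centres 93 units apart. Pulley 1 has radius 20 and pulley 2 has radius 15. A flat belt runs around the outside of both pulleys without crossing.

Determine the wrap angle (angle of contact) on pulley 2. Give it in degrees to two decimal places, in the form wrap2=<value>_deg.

wrap2=173.84_deg

open belt: β = asin((r2−r1)/C) = asin(-5/93) = -3.0819°
wrap1 = π − 2β = 186.1638°
wrap2 = π + 2β = 173.8362°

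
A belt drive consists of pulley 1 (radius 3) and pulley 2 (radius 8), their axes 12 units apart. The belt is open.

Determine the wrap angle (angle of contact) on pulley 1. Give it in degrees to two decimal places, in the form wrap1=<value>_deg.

wrap1=130.75_deg

open belt: β = asin((r2−r1)/C) = asin(5/12) = 24.6243°
wrap1 = π − 2β = 130.7514°
wrap2 = π + 2β = 229.2486°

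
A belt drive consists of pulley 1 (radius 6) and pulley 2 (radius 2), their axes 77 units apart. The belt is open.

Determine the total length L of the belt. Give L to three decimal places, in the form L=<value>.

open belt: β = asin((r2−r1)/C) = asin(-4/77) = -2.9777°
wrap1 = π − 2β = 185.9555°
wrap2 = π + 2β = 174.0445°
tangent length = C·cosβ = 76.8960
L = r1·wrap1 + r2·wrap2 + 2·C·cosβ = 6·3.2455 + 2·3.0376 + 2·76.8960 = 179.3406

L=179.341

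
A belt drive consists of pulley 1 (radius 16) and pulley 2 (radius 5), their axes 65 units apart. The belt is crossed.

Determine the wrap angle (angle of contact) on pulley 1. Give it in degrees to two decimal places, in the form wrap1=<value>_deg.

wrap1=217.70_deg

crossed belt: β = asin((r1+r2)/C) = asin(21/65) = 18.8491°
wrap1 = wrap2 = π + 2β = 217.6982°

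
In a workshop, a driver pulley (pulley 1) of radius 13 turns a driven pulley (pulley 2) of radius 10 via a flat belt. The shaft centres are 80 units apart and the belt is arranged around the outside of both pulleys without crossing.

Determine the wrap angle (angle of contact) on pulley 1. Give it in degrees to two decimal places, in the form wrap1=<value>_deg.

open belt: β = asin((r2−r1)/C) = asin(-3/80) = -2.1491°
wrap1 = π − 2β = 184.2982°
wrap2 = π + 2β = 175.7018°

wrap1=184.30_deg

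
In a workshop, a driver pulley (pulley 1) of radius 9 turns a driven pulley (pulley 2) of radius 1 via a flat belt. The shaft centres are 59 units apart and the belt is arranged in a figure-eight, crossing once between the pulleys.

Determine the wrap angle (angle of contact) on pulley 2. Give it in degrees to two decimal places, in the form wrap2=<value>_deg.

crossed belt: β = asin((r1+r2)/C) = asin(10/59) = 9.7583°
wrap1 = wrap2 = π + 2β = 199.5165°

wrap2=199.52_deg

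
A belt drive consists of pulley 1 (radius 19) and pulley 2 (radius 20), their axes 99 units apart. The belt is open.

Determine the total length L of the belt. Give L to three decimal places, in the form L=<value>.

open belt: β = asin((r2−r1)/C) = asin(1/99) = 0.5788°
wrap1 = π − 2β = 178.8425°
wrap2 = π + 2β = 181.1575°
tangent length = C·cosβ = 98.9949
L = r1·wrap1 + r2·wrap2 + 2·C·cosβ = 19·3.1214 + 20·3.1618 + 2·98.9949 = 320.5322

L=320.532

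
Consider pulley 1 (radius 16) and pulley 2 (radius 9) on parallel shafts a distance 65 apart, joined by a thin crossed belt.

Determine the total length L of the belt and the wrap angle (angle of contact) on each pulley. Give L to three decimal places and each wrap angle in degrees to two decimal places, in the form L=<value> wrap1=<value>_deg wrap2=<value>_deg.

crossed belt: β = asin((r1+r2)/C) = asin(25/65) = 22.6199°
wrap1 = wrap2 = π + 2β = 225.2397°
tangent length = C·cosβ = 60.0000
L = (r1+r2)·wrap + 2·C·cosβ = 25·3.9312 + 2·60.0000 = 218.2794

L=218.279 wrap1=225.24_deg wrap2=225.24_deg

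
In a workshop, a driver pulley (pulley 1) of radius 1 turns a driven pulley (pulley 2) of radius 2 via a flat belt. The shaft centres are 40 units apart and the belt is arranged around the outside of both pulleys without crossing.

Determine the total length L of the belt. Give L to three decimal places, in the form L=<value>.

L=89.450

open belt: β = asin((r2−r1)/C) = asin(1/40) = 1.4325°
wrap1 = π − 2β = 177.1349°
wrap2 = π + 2β = 182.8651°
tangent length = C·cosβ = 39.9875
L = r1·wrap1 + r2·wrap2 + 2·C·cosβ = 1·3.0916 + 2·3.1916 + 2·39.9875 = 89.4498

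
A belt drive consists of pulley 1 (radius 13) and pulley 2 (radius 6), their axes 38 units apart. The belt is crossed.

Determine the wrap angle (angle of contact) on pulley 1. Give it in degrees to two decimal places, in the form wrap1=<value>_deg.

crossed belt: β = asin((r1+r2)/C) = asin(19/38) = 30.0000°
wrap1 = wrap2 = π + 2β = 240.0000°

wrap1=240.00_deg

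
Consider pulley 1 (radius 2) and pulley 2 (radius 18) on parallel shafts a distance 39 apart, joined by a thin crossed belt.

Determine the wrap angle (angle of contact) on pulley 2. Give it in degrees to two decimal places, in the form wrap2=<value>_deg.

crossed belt: β = asin((r1+r2)/C) = asin(20/39) = 30.8519°
wrap1 = wrap2 = π + 2β = 241.7038°

wrap2=241.70_deg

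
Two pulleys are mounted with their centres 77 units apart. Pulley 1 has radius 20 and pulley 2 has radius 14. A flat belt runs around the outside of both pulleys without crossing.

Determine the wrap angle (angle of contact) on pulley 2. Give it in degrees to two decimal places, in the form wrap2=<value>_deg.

wrap2=171.06_deg

open belt: β = asin((r2−r1)/C) = asin(-6/77) = -4.4691°
wrap1 = π − 2β = 188.9383°
wrap2 = π + 2β = 171.0617°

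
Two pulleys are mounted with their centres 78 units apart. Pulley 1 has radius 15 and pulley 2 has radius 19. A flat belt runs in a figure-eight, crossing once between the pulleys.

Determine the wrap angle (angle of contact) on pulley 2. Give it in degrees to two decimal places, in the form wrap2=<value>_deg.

wrap2=231.68_deg

crossed belt: β = asin((r1+r2)/C) = asin(34/78) = 25.8424°
wrap1 = wrap2 = π + 2β = 231.6848°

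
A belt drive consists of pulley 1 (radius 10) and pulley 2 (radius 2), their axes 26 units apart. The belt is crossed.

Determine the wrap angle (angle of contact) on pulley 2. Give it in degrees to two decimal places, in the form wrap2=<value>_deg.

crossed belt: β = asin((r1+r2)/C) = asin(12/26) = 27.4864°
wrap1 = wrap2 = π + 2β = 234.9729°

wrap2=234.97_deg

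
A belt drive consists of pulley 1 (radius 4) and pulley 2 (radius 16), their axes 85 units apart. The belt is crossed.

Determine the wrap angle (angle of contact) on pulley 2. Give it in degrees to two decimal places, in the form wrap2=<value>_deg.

wrap2=207.22_deg

crossed belt: β = asin((r1+r2)/C) = asin(20/85) = 13.6090°
wrap1 = wrap2 = π + 2β = 207.2179°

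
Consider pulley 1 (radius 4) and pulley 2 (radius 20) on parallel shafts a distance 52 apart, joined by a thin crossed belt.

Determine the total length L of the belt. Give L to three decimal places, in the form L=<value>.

L=190.686

crossed belt: β = asin((r1+r2)/C) = asin(24/52) = 27.4864°
wrap1 = wrap2 = π + 2β = 234.9729°
tangent length = C·cosβ = 46.1303
L = (r1+r2)·wrap + 2·C·cosβ = 24·4.1010 + 2·46.1303 = 190.6857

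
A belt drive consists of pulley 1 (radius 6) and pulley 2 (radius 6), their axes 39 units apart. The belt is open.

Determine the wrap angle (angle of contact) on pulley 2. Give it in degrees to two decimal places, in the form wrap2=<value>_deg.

wrap2=180.00_deg

open belt: β = asin((r2−r1)/C) = asin(0/39) = 0.0000°
wrap1 = π − 2β = 180.0000°
wrap2 = π + 2β = 180.0000°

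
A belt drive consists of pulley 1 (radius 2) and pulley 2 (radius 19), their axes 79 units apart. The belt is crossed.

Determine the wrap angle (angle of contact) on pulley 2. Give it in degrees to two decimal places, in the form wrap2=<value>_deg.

wrap2=210.83_deg

crossed belt: β = asin((r1+r2)/C) = asin(21/79) = 15.4158°
wrap1 = wrap2 = π + 2β = 210.8317°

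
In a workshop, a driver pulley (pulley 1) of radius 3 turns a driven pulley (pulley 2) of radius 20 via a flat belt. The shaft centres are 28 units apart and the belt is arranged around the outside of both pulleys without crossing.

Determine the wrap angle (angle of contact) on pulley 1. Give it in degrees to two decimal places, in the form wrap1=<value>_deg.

wrap1=105.23_deg

open belt: β = asin((r2−r1)/C) = asin(17/28) = 37.3832°
wrap1 = π − 2β = 105.2336°
wrap2 = π + 2β = 254.7664°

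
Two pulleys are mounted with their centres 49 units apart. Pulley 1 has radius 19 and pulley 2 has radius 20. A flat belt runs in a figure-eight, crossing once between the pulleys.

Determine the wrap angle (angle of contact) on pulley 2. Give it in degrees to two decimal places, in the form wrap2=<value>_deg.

wrap2=285.48_deg

crossed belt: β = asin((r1+r2)/C) = asin(39/49) = 52.7421°
wrap1 = wrap2 = π + 2β = 285.4842°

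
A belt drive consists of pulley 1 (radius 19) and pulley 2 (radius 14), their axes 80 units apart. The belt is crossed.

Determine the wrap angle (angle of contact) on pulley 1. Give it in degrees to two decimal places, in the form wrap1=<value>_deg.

wrap1=228.72_deg

crossed belt: β = asin((r1+r2)/C) = asin(33/80) = 24.3620°
wrap1 = wrap2 = π + 2β = 228.7240°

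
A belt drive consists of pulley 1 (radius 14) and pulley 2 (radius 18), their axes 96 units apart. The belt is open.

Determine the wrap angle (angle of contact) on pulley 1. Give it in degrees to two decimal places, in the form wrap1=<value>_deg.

wrap1=175.22_deg

open belt: β = asin((r2−r1)/C) = asin(4/96) = 2.3880°
wrap1 = π − 2β = 175.2240°
wrap2 = π + 2β = 184.7760°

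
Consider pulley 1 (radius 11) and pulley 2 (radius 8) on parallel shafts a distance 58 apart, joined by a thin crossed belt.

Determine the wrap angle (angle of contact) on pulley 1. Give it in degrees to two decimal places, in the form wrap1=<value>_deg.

wrap1=218.24_deg

crossed belt: β = asin((r1+r2)/C) = asin(19/58) = 19.1223°
wrap1 = wrap2 = π + 2β = 218.2447°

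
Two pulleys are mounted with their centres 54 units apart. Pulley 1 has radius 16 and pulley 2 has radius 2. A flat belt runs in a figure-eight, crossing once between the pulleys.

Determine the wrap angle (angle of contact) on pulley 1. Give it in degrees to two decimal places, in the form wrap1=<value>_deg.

wrap1=218.94_deg

crossed belt: β = asin((r1+r2)/C) = asin(18/54) = 19.4712°
wrap1 = wrap2 = π + 2β = 218.9424°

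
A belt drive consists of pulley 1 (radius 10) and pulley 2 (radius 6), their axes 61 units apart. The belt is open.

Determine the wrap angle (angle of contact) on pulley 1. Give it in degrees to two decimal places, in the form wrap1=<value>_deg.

wrap1=187.52_deg

open belt: β = asin((r2−r1)/C) = asin(-4/61) = -3.7598°
wrap1 = π − 2β = 187.5196°
wrap2 = π + 2β = 172.4804°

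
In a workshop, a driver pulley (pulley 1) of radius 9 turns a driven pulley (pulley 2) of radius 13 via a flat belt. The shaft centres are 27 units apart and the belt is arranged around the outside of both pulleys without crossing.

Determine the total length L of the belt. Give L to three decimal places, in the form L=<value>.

open belt: β = asin((r2−r1)/C) = asin(4/27) = 8.5196°
wrap1 = π − 2β = 162.9608°
wrap2 = π + 2β = 197.0392°
tangent length = C·cosβ = 26.7021
L = r1·wrap1 + r2·wrap2 + 2·C·cosβ = 9·2.8442 + 13·3.4390 + 2·26.7021 = 123.7087

L=123.709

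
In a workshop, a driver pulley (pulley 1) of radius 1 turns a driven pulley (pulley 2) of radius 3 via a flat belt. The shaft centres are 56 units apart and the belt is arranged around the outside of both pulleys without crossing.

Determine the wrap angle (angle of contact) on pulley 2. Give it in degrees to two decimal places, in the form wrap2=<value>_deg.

open belt: β = asin((r2−r1)/C) = asin(2/56) = 2.0467°
wrap1 = π − 2β = 175.9066°
wrap2 = π + 2β = 184.0934°

wrap2=184.09_deg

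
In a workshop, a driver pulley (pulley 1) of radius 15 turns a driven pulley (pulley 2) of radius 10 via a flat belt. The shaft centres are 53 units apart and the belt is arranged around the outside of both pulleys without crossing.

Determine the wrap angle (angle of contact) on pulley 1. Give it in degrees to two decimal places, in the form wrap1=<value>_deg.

wrap1=190.83_deg

open belt: β = asin((r2−r1)/C) = asin(-5/53) = -5.4133°
wrap1 = π − 2β = 190.8266°
wrap2 = π + 2β = 169.1734°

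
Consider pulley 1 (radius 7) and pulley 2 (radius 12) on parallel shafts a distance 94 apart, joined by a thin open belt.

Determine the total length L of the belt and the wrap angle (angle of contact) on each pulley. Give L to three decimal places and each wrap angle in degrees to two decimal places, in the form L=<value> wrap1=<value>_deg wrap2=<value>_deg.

L=247.956 wrap1=173.90_deg wrap2=186.10_deg

open belt: β = asin((r2−r1)/C) = asin(5/94) = 3.0491°
wrap1 = π − 2β = 173.9018°
wrap2 = π + 2β = 186.0982°
tangent length = C·cosβ = 93.8669
L = r1·wrap1 + r2·wrap2 + 2·C·cosβ = 7·3.0352 + 12·3.2480 + 2·93.8669 = 247.9563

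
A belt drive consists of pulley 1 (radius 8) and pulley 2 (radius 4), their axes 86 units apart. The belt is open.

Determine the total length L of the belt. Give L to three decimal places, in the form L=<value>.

open belt: β = asin((r2−r1)/C) = asin(-4/86) = -2.6659°
wrap1 = π − 2β = 185.3318°
wrap2 = π + 2β = 174.6682°
tangent length = C·cosβ = 85.9069
L = r1·wrap1 + r2·wrap2 + 2·C·cosβ = 8·3.2346 + 4·3.0485 + 2·85.9069 = 209.8852

L=209.885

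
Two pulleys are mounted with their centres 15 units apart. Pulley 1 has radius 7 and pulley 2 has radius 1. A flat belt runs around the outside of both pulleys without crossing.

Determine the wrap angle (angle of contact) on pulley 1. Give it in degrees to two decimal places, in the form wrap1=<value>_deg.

wrap1=227.16_deg

open belt: β = asin((r2−r1)/C) = asin(-6/15) = -23.5782°
wrap1 = π − 2β = 227.1564°
wrap2 = π + 2β = 132.8436°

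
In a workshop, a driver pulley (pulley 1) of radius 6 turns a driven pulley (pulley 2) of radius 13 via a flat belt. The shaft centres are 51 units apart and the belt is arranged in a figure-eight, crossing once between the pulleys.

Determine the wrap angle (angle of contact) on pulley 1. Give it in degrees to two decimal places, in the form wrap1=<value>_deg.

wrap1=223.75_deg

crossed belt: β = asin((r1+r2)/C) = asin(19/51) = 21.8729°
wrap1 = wrap2 = π + 2β = 223.7458°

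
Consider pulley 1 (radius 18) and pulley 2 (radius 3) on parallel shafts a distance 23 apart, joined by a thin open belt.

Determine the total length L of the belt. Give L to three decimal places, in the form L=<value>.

L=122.158

open belt: β = asin((r2−r1)/C) = asin(-15/23) = -40.7057°
wrap1 = π − 2β = 261.4114°
wrap2 = π + 2β = 98.5886°
tangent length = C·cosβ = 17.4356
L = r1·wrap1 + r2·wrap2 + 2·C·cosβ = 18·4.5625 + 3·1.7207 + 2·17.4356 = 122.1581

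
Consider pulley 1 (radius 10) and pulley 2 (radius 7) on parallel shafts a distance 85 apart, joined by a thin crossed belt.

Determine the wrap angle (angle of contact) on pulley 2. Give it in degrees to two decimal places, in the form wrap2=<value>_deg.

crossed belt: β = asin((r1+r2)/C) = asin(17/85) = 11.5370°
wrap1 = wrap2 = π + 2β = 203.0739°

wrap2=203.07_deg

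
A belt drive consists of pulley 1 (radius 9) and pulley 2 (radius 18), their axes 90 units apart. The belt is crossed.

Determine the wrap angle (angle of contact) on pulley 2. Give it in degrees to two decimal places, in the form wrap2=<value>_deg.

crossed belt: β = asin((r1+r2)/C) = asin(27/90) = 17.4576°
wrap1 = wrap2 = π + 2β = 214.9152°

wrap2=214.92_deg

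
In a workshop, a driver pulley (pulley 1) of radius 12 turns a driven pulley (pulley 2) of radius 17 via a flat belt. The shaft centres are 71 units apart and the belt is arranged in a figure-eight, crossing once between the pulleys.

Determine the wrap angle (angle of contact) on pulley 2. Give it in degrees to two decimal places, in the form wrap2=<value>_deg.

crossed belt: β = asin((r1+r2)/C) = asin(29/71) = 24.1075°
wrap1 = wrap2 = π + 2β = 228.2151°

wrap2=228.22_deg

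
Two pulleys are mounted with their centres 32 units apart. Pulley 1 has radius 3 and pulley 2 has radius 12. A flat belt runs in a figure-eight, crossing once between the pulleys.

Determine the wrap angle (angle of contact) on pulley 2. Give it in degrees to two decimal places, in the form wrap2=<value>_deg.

crossed belt: β = asin((r1+r2)/C) = asin(15/32) = 27.9532°
wrap1 = wrap2 = π + 2β = 235.9064°

wrap2=235.91_deg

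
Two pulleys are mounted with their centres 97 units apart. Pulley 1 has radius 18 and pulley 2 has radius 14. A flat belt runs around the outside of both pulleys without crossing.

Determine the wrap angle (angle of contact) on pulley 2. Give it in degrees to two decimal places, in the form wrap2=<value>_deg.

open belt: β = asin((r2−r1)/C) = asin(-4/97) = -2.3634°
wrap1 = π − 2β = 184.7268°
wrap2 = π + 2β = 175.2732°

wrap2=175.27_deg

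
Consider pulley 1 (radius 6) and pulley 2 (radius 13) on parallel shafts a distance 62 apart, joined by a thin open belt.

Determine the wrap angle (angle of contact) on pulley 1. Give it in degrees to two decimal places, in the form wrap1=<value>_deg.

open belt: β = asin((r2−r1)/C) = asin(7/62) = 6.4827°
wrap1 = π − 2β = 167.0346°
wrap2 = π + 2β = 192.9654°

wrap1=167.03_deg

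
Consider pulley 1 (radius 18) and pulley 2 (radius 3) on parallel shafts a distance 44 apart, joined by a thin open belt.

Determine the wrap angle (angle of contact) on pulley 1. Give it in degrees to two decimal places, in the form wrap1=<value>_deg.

open belt: β = asin((r2−r1)/C) = asin(-15/44) = -19.9323°
wrap1 = π − 2β = 219.8645°
wrap2 = π + 2β = 140.1355°

wrap1=219.86_deg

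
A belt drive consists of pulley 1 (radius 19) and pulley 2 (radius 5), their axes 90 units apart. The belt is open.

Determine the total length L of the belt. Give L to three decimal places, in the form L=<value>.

open belt: β = asin((r2−r1)/C) = asin(-14/90) = -8.9490°
wrap1 = π − 2β = 197.8980°
wrap2 = π + 2β = 162.1020°
tangent length = C·cosβ = 88.9044
L = r1·wrap1 + r2·wrap2 + 2·C·cosβ = 19·3.4540 + 5·2.8292 + 2·88.9044 = 257.5804

L=257.580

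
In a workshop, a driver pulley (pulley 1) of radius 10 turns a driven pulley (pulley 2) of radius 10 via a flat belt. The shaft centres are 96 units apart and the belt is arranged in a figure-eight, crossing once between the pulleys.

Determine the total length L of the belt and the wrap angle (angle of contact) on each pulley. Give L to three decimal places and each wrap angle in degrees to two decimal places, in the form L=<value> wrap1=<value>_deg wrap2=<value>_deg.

crossed belt: β = asin((r1+r2)/C) = asin(20/96) = 12.0247°
wrap1 = wrap2 = π + 2β = 204.0494°
tangent length = C·cosβ = 93.8936
L = (r1+r2)·wrap + 2·C·cosβ = 20·3.5613 + 2·93.8936 = 259.0138

L=259.014 wrap1=204.05_deg wrap2=204.05_deg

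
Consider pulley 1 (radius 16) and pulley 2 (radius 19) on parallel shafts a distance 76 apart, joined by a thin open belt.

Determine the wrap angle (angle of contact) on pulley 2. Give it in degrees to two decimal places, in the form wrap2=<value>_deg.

wrap2=184.52_deg

open belt: β = asin((r2−r1)/C) = asin(3/76) = 2.2623°
wrap1 = π − 2β = 175.4755°
wrap2 = π + 2β = 184.5245°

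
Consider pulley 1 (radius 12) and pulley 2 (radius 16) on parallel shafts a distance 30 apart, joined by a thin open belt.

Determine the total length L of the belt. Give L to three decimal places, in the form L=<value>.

L=148.499

open belt: β = asin((r2−r1)/C) = asin(4/30) = 7.6623°
wrap1 = π − 2β = 164.6755°
wrap2 = π + 2β = 195.3245°
tangent length = C·cosβ = 29.7321
L = r1·wrap1 + r2·wrap2 + 2·C·cosβ = 12·2.8741 + 16·3.4091 + 2·29.7321 = 148.4987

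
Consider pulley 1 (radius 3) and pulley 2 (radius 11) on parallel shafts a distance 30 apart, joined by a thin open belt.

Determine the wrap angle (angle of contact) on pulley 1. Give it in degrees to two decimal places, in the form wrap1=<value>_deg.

open belt: β = asin((r2−r1)/C) = asin(8/30) = 15.4660°
wrap1 = π − 2β = 149.0680°
wrap2 = π + 2β = 210.9320°

wrap1=149.07_deg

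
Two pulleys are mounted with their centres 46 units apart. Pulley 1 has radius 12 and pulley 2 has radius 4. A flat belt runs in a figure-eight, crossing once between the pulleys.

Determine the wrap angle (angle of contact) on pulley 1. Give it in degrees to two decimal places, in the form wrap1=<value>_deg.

crossed belt: β = asin((r1+r2)/C) = asin(16/46) = 20.3544°
wrap1 = wrap2 = π + 2β = 220.7088°

wrap1=220.71_deg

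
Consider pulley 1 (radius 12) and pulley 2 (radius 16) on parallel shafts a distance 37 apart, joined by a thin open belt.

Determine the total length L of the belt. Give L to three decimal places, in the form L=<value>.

open belt: β = asin((r2−r1)/C) = asin(4/37) = 6.2063°
wrap1 = π − 2β = 167.5875°
wrap2 = π + 2β = 192.4125°
tangent length = C·cosβ = 36.7831
L = r1·wrap1 + r2·wrap2 + 2·C·cosβ = 12·2.9250 + 16·3.3582 + 2·36.7831 = 162.3974

L=162.397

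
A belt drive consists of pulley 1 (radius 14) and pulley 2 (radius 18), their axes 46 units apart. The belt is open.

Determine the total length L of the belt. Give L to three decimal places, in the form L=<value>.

L=192.879

open belt: β = asin((r2−r1)/C) = asin(4/46) = 4.9885°
wrap1 = π − 2β = 170.0229°
wrap2 = π + 2β = 189.9771°
tangent length = C·cosβ = 45.8258
L = r1·wrap1 + r2·wrap2 + 2·C·cosβ = 14·2.9675 + 18·3.3157 + 2·45.8258 = 192.8790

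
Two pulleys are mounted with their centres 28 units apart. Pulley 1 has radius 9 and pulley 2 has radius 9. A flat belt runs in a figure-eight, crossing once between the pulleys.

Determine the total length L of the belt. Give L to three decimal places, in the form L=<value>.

crossed belt: β = asin((r1+r2)/C) = asin(18/28) = 40.0052°
wrap1 = wrap2 = π + 2β = 260.0104°
tangent length = C·cosβ = 21.4476
L = (r1+r2)·wrap + 2·C·cosβ = 18·4.5380 + 2·21.4476 = 124.5799

L=124.580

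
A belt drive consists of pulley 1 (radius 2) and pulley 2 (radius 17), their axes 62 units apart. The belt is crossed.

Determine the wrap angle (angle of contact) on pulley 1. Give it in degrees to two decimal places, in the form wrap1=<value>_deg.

wrap1=215.69_deg

crossed belt: β = asin((r1+r2)/C) = asin(19/62) = 17.8455°
wrap1 = wrap2 = π + 2β = 215.6910°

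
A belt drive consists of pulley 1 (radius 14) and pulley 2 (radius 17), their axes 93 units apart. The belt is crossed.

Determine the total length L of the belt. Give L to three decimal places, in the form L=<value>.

crossed belt: β = asin((r1+r2)/C) = asin(31/93) = 19.4712°
wrap1 = wrap2 = π + 2β = 218.9424°
tangent length = C·cosβ = 87.6812
L = (r1+r2)·wrap + 2·C·cosβ = 31·3.8213 + 2·87.6812 = 293.8217

L=293.822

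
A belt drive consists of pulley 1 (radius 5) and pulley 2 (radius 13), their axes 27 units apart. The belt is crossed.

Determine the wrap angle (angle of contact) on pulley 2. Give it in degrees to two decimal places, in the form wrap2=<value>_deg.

crossed belt: β = asin((r1+r2)/C) = asin(18/27) = 41.8103°
wrap1 = wrap2 = π + 2β = 263.6206°

wrap2=263.62_deg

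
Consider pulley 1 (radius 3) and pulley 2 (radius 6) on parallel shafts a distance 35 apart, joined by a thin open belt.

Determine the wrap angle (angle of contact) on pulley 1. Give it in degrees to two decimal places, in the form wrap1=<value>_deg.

wrap1=170.17_deg

open belt: β = asin((r2−r1)/C) = asin(3/35) = 4.9171°
wrap1 = π − 2β = 170.1658°
wrap2 = π + 2β = 189.8342°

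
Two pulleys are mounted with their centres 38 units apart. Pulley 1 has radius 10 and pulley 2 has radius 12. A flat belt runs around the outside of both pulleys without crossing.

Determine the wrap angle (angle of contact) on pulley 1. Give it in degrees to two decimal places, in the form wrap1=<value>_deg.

wrap1=173.97_deg

open belt: β = asin((r2−r1)/C) = asin(2/38) = 3.0170°
wrap1 = π − 2β = 173.9661°
wrap2 = π + 2β = 186.0339°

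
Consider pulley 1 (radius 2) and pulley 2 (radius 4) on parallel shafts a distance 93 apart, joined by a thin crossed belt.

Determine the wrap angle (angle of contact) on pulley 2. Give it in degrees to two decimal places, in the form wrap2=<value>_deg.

crossed belt: β = asin((r1+r2)/C) = asin(6/93) = 3.6991°
wrap1 = wrap2 = π + 2β = 187.3981°

wrap2=187.40_deg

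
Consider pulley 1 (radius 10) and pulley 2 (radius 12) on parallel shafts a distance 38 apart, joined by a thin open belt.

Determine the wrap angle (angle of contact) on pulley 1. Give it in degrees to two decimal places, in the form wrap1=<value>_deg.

open belt: β = asin((r2−r1)/C) = asin(2/38) = 3.0170°
wrap1 = π − 2β = 173.9661°
wrap2 = π + 2β = 186.0339°

wrap1=173.97_deg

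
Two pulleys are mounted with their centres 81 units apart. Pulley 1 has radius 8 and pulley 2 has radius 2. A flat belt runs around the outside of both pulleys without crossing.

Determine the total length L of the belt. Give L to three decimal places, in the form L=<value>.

open belt: β = asin((r2−r1)/C) = asin(-6/81) = -4.2480°
wrap1 = π − 2β = 188.4960°
wrap2 = π + 2β = 171.5040°
tangent length = C·cosβ = 80.7775
L = r1·wrap1 + r2·wrap2 + 2·C·cosβ = 8·3.2899 + 2·2.9933 + 2·80.7775 = 193.8606

L=193.861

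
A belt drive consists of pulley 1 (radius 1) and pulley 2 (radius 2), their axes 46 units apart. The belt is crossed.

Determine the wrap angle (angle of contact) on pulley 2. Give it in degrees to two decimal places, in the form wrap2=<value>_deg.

crossed belt: β = asin((r1+r2)/C) = asin(3/46) = 3.7393°
wrap1 = wrap2 = π + 2β = 187.4787°

wrap2=187.48_deg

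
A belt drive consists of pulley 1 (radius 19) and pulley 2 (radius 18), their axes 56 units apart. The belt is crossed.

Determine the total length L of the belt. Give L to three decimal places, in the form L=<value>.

L=253.721

crossed belt: β = asin((r1+r2)/C) = asin(37/56) = 41.3544°
wrap1 = wrap2 = π + 2β = 262.7087°
tangent length = C·cosβ = 42.0357
L = (r1+r2)·wrap + 2·C·cosβ = 37·4.5851 + 2·42.0357 = 253.7213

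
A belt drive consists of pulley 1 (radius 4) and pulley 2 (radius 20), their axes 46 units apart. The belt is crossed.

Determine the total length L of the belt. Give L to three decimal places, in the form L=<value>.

crossed belt: β = asin((r1+r2)/C) = asin(24/46) = 31.4490°
wrap1 = wrap2 = π + 2β = 242.8980°
tangent length = C·cosβ = 39.2428
L = (r1+r2)·wrap + 2·C·cosβ = 24·4.2394 + 2·39.2428 = 180.2305

L=180.231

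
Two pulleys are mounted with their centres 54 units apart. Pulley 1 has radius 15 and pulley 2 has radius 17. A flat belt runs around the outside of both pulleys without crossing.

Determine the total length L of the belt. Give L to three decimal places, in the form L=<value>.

L=208.605

open belt: β = asin((r2−r1)/C) = asin(2/54) = 2.1226°
wrap1 = π − 2β = 175.7549°
wrap2 = π + 2β = 184.2451°
tangent length = C·cosβ = 53.9630
L = r1·wrap1 + r2·wrap2 + 2·C·cosβ = 15·3.0675 + 17·3.2157 + 2·53.9630 = 208.6050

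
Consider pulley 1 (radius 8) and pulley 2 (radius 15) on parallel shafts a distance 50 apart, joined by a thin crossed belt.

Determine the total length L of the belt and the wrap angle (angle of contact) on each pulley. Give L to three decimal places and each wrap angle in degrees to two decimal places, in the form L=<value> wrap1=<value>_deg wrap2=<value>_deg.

crossed belt: β = asin((r1+r2)/C) = asin(23/50) = 27.3871°
wrap1 = wrap2 = π + 2β = 234.7742°
tangent length = C·cosβ = 44.3959
L = (r1+r2)·wrap + 2·C·cosβ = 23·4.0976 + 2·44.3959 = 183.0363

L=183.036 wrap1=234.77_deg wrap2=234.77_deg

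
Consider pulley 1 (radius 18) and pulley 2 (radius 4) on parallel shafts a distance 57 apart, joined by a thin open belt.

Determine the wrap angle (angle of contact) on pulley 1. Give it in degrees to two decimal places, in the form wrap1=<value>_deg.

open belt: β = asin((r2−r1)/C) = asin(-14/57) = -14.2181°
wrap1 = π − 2β = 208.4362°
wrap2 = π + 2β = 151.5638°

wrap1=208.44_deg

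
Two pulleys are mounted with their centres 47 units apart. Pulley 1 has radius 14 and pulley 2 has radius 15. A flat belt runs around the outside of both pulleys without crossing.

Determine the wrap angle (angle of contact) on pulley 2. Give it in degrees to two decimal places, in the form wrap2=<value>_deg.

open belt: β = asin((r2−r1)/C) = asin(1/47) = 1.2192°
wrap1 = π − 2β = 177.5617°
wrap2 = π + 2β = 182.4383°

wrap2=182.44_deg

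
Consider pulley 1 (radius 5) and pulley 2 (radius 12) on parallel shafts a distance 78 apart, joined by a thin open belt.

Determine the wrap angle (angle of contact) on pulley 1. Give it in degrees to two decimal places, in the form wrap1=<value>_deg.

wrap1=169.70_deg

open belt: β = asin((r2−r1)/C) = asin(7/78) = 5.1489°
wrap1 = π − 2β = 169.7023°
wrap2 = π + 2β = 190.2977°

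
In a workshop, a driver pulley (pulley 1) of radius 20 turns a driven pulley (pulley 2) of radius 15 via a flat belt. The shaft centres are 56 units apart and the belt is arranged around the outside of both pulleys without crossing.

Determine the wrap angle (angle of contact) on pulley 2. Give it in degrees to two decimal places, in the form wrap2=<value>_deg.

wrap2=169.75_deg

open belt: β = asin((r2−r1)/C) = asin(-5/56) = -5.1225°
wrap1 = π − 2β = 190.2450°
wrap2 = π + 2β = 169.7550°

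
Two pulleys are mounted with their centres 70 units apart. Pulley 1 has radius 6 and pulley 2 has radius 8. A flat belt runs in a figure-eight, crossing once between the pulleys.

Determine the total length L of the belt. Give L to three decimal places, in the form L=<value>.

crossed belt: β = asin((r1+r2)/C) = asin(14/70) = 11.5370°
wrap1 = wrap2 = π + 2β = 203.0739°
tangent length = C·cosβ = 68.5857
L = (r1+r2)·wrap + 2·C·cosβ = 14·3.5443 + 2·68.5857 = 186.7917

L=186.792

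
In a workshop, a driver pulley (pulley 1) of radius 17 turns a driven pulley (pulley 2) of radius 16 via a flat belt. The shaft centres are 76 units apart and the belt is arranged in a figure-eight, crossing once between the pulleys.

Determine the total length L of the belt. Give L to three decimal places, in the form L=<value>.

L=270.241

crossed belt: β = asin((r1+r2)/C) = asin(33/76) = 25.7351°
wrap1 = wrap2 = π + 2β = 231.4701°
tangent length = C·cosβ = 68.4617
L = (r1+r2)·wrap + 2·C·cosβ = 33·4.0399 + 2·68.4617 = 270.2406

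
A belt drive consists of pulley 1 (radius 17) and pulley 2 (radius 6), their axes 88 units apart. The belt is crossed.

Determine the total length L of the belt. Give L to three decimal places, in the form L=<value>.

crossed belt: β = asin((r1+r2)/C) = asin(23/88) = 15.1510°
wrap1 = wrap2 = π + 2β = 210.3020°
tangent length = C·cosβ = 84.9412
L = (r1+r2)·wrap + 2·C·cosβ = 23·3.6705 + 2·84.9412 = 254.3029

L=254.303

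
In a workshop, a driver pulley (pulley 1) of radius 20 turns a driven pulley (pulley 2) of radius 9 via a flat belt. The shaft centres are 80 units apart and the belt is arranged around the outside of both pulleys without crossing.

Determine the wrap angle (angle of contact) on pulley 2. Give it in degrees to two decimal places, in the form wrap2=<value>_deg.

open belt: β = asin((r2−r1)/C) = asin(-11/80) = -7.9032°
wrap1 = π − 2β = 195.8064°
wrap2 = π + 2β = 164.1936°

wrap2=164.19_deg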